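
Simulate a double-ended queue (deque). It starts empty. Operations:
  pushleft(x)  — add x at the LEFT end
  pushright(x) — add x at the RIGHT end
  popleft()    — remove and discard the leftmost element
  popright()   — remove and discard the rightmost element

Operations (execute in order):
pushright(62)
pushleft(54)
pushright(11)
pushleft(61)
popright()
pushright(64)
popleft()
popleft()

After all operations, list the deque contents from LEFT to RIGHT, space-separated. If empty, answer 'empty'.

pushright(62): [62]
pushleft(54): [54, 62]
pushright(11): [54, 62, 11]
pushleft(61): [61, 54, 62, 11]
popright(): [61, 54, 62]
pushright(64): [61, 54, 62, 64]
popleft(): [54, 62, 64]
popleft(): [62, 64]

Answer: 62 64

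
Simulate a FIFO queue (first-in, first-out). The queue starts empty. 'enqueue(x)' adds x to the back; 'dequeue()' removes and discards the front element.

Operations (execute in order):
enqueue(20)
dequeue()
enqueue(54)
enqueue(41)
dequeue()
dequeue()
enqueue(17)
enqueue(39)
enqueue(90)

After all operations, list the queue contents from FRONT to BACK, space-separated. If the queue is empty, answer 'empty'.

Answer: 17 39 90

Derivation:
enqueue(20): [20]
dequeue(): []
enqueue(54): [54]
enqueue(41): [54, 41]
dequeue(): [41]
dequeue(): []
enqueue(17): [17]
enqueue(39): [17, 39]
enqueue(90): [17, 39, 90]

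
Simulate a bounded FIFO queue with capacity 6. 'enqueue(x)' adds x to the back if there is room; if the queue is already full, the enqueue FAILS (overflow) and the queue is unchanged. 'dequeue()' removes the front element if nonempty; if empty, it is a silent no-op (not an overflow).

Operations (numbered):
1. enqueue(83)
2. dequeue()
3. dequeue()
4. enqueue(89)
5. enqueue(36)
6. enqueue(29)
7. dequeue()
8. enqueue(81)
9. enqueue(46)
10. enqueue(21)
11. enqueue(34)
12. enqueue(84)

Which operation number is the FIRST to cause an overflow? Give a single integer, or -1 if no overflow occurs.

Answer: 12

Derivation:
1. enqueue(83): size=1
2. dequeue(): size=0
3. dequeue(): empty, no-op, size=0
4. enqueue(89): size=1
5. enqueue(36): size=2
6. enqueue(29): size=3
7. dequeue(): size=2
8. enqueue(81): size=3
9. enqueue(46): size=4
10. enqueue(21): size=5
11. enqueue(34): size=6
12. enqueue(84): size=6=cap → OVERFLOW (fail)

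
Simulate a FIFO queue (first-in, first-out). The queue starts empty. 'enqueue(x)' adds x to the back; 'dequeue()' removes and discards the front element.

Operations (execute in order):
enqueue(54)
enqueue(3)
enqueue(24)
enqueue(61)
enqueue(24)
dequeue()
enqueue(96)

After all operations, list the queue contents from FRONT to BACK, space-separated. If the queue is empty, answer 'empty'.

Answer: 3 24 61 24 96

Derivation:
enqueue(54): [54]
enqueue(3): [54, 3]
enqueue(24): [54, 3, 24]
enqueue(61): [54, 3, 24, 61]
enqueue(24): [54, 3, 24, 61, 24]
dequeue(): [3, 24, 61, 24]
enqueue(96): [3, 24, 61, 24, 96]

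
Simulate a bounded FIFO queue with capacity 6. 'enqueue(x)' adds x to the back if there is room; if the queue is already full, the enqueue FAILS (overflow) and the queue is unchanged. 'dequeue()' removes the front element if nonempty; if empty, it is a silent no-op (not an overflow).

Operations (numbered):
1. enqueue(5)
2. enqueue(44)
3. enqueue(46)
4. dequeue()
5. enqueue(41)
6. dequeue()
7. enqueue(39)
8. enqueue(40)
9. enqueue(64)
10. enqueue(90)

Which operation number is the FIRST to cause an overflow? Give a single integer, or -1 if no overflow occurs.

1. enqueue(5): size=1
2. enqueue(44): size=2
3. enqueue(46): size=3
4. dequeue(): size=2
5. enqueue(41): size=3
6. dequeue(): size=2
7. enqueue(39): size=3
8. enqueue(40): size=4
9. enqueue(64): size=5
10. enqueue(90): size=6

Answer: -1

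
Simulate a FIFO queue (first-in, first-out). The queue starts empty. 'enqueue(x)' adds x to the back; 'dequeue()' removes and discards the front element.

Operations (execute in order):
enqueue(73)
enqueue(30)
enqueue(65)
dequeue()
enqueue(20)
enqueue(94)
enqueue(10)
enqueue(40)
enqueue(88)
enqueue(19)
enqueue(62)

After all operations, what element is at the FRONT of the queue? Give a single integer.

enqueue(73): queue = [73]
enqueue(30): queue = [73, 30]
enqueue(65): queue = [73, 30, 65]
dequeue(): queue = [30, 65]
enqueue(20): queue = [30, 65, 20]
enqueue(94): queue = [30, 65, 20, 94]
enqueue(10): queue = [30, 65, 20, 94, 10]
enqueue(40): queue = [30, 65, 20, 94, 10, 40]
enqueue(88): queue = [30, 65, 20, 94, 10, 40, 88]
enqueue(19): queue = [30, 65, 20, 94, 10, 40, 88, 19]
enqueue(62): queue = [30, 65, 20, 94, 10, 40, 88, 19, 62]

Answer: 30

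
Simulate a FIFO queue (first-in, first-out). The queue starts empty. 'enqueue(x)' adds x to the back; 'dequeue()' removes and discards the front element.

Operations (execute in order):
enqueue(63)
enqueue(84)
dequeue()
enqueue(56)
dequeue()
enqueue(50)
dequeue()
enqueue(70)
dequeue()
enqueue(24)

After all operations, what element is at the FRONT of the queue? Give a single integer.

Answer: 70

Derivation:
enqueue(63): queue = [63]
enqueue(84): queue = [63, 84]
dequeue(): queue = [84]
enqueue(56): queue = [84, 56]
dequeue(): queue = [56]
enqueue(50): queue = [56, 50]
dequeue(): queue = [50]
enqueue(70): queue = [50, 70]
dequeue(): queue = [70]
enqueue(24): queue = [70, 24]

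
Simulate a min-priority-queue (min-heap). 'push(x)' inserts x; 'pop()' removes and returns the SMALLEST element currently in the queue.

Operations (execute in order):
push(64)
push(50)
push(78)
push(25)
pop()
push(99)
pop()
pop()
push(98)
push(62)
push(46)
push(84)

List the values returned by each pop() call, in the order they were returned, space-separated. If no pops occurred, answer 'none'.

Answer: 25 50 64

Derivation:
push(64): heap contents = [64]
push(50): heap contents = [50, 64]
push(78): heap contents = [50, 64, 78]
push(25): heap contents = [25, 50, 64, 78]
pop() → 25: heap contents = [50, 64, 78]
push(99): heap contents = [50, 64, 78, 99]
pop() → 50: heap contents = [64, 78, 99]
pop() → 64: heap contents = [78, 99]
push(98): heap contents = [78, 98, 99]
push(62): heap contents = [62, 78, 98, 99]
push(46): heap contents = [46, 62, 78, 98, 99]
push(84): heap contents = [46, 62, 78, 84, 98, 99]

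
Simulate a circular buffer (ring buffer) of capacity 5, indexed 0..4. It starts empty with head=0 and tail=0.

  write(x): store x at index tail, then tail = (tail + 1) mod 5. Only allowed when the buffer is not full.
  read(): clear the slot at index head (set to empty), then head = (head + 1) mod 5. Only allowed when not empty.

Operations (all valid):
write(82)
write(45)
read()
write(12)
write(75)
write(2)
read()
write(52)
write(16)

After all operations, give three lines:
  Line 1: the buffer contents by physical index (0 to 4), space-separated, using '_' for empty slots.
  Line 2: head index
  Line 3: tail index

Answer: 52 16 12 75 2
2
2

Derivation:
write(82): buf=[82 _ _ _ _], head=0, tail=1, size=1
write(45): buf=[82 45 _ _ _], head=0, tail=2, size=2
read(): buf=[_ 45 _ _ _], head=1, tail=2, size=1
write(12): buf=[_ 45 12 _ _], head=1, tail=3, size=2
write(75): buf=[_ 45 12 75 _], head=1, tail=4, size=3
write(2): buf=[_ 45 12 75 2], head=1, tail=0, size=4
read(): buf=[_ _ 12 75 2], head=2, tail=0, size=3
write(52): buf=[52 _ 12 75 2], head=2, tail=1, size=4
write(16): buf=[52 16 12 75 2], head=2, tail=2, size=5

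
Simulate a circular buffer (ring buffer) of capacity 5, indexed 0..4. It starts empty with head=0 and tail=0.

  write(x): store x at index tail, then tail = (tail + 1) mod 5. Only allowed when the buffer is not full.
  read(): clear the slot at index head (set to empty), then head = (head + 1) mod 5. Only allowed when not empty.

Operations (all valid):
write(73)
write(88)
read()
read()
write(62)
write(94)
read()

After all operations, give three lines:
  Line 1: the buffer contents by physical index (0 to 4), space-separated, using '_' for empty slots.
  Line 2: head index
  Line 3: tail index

write(73): buf=[73 _ _ _ _], head=0, tail=1, size=1
write(88): buf=[73 88 _ _ _], head=0, tail=2, size=2
read(): buf=[_ 88 _ _ _], head=1, tail=2, size=1
read(): buf=[_ _ _ _ _], head=2, tail=2, size=0
write(62): buf=[_ _ 62 _ _], head=2, tail=3, size=1
write(94): buf=[_ _ 62 94 _], head=2, tail=4, size=2
read(): buf=[_ _ _ 94 _], head=3, tail=4, size=1

Answer: _ _ _ 94 _
3
4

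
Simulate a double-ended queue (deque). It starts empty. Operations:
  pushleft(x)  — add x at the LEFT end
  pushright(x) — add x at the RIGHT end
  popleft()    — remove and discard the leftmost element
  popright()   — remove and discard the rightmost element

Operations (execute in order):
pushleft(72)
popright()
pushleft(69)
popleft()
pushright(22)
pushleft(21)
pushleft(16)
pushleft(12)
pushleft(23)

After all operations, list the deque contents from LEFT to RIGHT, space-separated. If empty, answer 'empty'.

Answer: 23 12 16 21 22

Derivation:
pushleft(72): [72]
popright(): []
pushleft(69): [69]
popleft(): []
pushright(22): [22]
pushleft(21): [21, 22]
pushleft(16): [16, 21, 22]
pushleft(12): [12, 16, 21, 22]
pushleft(23): [23, 12, 16, 21, 22]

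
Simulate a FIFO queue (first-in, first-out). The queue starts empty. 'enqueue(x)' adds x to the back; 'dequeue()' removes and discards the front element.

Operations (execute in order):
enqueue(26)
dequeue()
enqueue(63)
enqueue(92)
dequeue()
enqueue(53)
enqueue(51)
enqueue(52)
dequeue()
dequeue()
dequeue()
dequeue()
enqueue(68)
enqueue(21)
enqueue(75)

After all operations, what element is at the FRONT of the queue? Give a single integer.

Answer: 68

Derivation:
enqueue(26): queue = [26]
dequeue(): queue = []
enqueue(63): queue = [63]
enqueue(92): queue = [63, 92]
dequeue(): queue = [92]
enqueue(53): queue = [92, 53]
enqueue(51): queue = [92, 53, 51]
enqueue(52): queue = [92, 53, 51, 52]
dequeue(): queue = [53, 51, 52]
dequeue(): queue = [51, 52]
dequeue(): queue = [52]
dequeue(): queue = []
enqueue(68): queue = [68]
enqueue(21): queue = [68, 21]
enqueue(75): queue = [68, 21, 75]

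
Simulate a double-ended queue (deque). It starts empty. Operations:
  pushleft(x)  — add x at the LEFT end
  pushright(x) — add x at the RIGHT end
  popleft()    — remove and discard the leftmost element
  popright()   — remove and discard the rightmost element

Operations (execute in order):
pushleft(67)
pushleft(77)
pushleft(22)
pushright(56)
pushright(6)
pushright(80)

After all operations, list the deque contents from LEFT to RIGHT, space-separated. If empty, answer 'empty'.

pushleft(67): [67]
pushleft(77): [77, 67]
pushleft(22): [22, 77, 67]
pushright(56): [22, 77, 67, 56]
pushright(6): [22, 77, 67, 56, 6]
pushright(80): [22, 77, 67, 56, 6, 80]

Answer: 22 77 67 56 6 80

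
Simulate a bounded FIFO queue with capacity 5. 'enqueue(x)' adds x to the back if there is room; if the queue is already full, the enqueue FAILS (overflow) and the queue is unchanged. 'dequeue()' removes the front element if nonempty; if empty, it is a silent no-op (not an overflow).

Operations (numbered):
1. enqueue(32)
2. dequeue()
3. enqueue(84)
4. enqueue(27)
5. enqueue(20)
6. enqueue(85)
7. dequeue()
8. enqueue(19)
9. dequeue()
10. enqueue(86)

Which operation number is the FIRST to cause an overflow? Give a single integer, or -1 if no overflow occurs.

Answer: -1

Derivation:
1. enqueue(32): size=1
2. dequeue(): size=0
3. enqueue(84): size=1
4. enqueue(27): size=2
5. enqueue(20): size=3
6. enqueue(85): size=4
7. dequeue(): size=3
8. enqueue(19): size=4
9. dequeue(): size=3
10. enqueue(86): size=4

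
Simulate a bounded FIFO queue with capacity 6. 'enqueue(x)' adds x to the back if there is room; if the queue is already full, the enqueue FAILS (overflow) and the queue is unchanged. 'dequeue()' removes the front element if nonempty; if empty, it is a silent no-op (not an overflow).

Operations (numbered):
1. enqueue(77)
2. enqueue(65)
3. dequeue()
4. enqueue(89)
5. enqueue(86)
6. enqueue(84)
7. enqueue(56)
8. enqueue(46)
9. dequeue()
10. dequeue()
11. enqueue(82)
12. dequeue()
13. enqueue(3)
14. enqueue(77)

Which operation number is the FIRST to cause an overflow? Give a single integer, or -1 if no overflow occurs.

Answer: -1

Derivation:
1. enqueue(77): size=1
2. enqueue(65): size=2
3. dequeue(): size=1
4. enqueue(89): size=2
5. enqueue(86): size=3
6. enqueue(84): size=4
7. enqueue(56): size=5
8. enqueue(46): size=6
9. dequeue(): size=5
10. dequeue(): size=4
11. enqueue(82): size=5
12. dequeue(): size=4
13. enqueue(3): size=5
14. enqueue(77): size=6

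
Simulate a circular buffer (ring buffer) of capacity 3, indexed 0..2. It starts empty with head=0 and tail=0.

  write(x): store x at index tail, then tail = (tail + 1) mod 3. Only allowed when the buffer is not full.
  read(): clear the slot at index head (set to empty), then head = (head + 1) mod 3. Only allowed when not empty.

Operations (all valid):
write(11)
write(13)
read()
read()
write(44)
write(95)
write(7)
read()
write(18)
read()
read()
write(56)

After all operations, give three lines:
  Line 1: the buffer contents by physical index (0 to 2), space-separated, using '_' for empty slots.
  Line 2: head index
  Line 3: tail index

write(11): buf=[11 _ _], head=0, tail=1, size=1
write(13): buf=[11 13 _], head=0, tail=2, size=2
read(): buf=[_ 13 _], head=1, tail=2, size=1
read(): buf=[_ _ _], head=2, tail=2, size=0
write(44): buf=[_ _ 44], head=2, tail=0, size=1
write(95): buf=[95 _ 44], head=2, tail=1, size=2
write(7): buf=[95 7 44], head=2, tail=2, size=3
read(): buf=[95 7 _], head=0, tail=2, size=2
write(18): buf=[95 7 18], head=0, tail=0, size=3
read(): buf=[_ 7 18], head=1, tail=0, size=2
read(): buf=[_ _ 18], head=2, tail=0, size=1
write(56): buf=[56 _ 18], head=2, tail=1, size=2

Answer: 56 _ 18
2
1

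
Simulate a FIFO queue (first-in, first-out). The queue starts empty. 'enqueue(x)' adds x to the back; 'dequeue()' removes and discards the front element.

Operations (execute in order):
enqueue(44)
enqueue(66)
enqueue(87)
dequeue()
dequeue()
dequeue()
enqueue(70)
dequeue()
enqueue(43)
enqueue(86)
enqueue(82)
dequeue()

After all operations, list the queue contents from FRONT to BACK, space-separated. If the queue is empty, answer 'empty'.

enqueue(44): [44]
enqueue(66): [44, 66]
enqueue(87): [44, 66, 87]
dequeue(): [66, 87]
dequeue(): [87]
dequeue(): []
enqueue(70): [70]
dequeue(): []
enqueue(43): [43]
enqueue(86): [43, 86]
enqueue(82): [43, 86, 82]
dequeue(): [86, 82]

Answer: 86 82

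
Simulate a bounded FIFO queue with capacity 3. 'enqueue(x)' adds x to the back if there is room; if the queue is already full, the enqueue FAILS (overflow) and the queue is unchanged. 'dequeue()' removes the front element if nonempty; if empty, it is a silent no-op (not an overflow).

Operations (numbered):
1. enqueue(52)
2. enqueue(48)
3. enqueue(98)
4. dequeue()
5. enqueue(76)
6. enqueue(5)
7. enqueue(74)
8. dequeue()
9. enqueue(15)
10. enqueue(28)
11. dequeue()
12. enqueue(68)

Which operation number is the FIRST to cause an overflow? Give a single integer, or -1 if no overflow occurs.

1. enqueue(52): size=1
2. enqueue(48): size=2
3. enqueue(98): size=3
4. dequeue(): size=2
5. enqueue(76): size=3
6. enqueue(5): size=3=cap → OVERFLOW (fail)
7. enqueue(74): size=3=cap → OVERFLOW (fail)
8. dequeue(): size=2
9. enqueue(15): size=3
10. enqueue(28): size=3=cap → OVERFLOW (fail)
11. dequeue(): size=2
12. enqueue(68): size=3

Answer: 6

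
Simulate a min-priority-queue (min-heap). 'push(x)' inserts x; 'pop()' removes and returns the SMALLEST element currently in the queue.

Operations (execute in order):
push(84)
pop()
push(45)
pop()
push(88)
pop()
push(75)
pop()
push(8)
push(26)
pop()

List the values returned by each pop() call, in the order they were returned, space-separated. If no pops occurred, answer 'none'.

Answer: 84 45 88 75 8

Derivation:
push(84): heap contents = [84]
pop() → 84: heap contents = []
push(45): heap contents = [45]
pop() → 45: heap contents = []
push(88): heap contents = [88]
pop() → 88: heap contents = []
push(75): heap contents = [75]
pop() → 75: heap contents = []
push(8): heap contents = [8]
push(26): heap contents = [8, 26]
pop() → 8: heap contents = [26]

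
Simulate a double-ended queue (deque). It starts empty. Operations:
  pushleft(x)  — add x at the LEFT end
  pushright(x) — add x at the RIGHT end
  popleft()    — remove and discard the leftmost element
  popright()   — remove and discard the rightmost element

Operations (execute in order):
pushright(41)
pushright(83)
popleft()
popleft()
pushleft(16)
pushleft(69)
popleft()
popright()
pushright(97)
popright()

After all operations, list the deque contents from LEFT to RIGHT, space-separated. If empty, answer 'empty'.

Answer: empty

Derivation:
pushright(41): [41]
pushright(83): [41, 83]
popleft(): [83]
popleft(): []
pushleft(16): [16]
pushleft(69): [69, 16]
popleft(): [16]
popright(): []
pushright(97): [97]
popright(): []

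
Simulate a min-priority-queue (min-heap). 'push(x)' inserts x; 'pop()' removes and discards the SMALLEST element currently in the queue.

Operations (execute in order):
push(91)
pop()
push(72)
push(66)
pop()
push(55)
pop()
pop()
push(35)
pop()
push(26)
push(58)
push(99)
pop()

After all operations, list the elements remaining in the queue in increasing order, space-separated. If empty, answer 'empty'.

Answer: 58 99

Derivation:
push(91): heap contents = [91]
pop() → 91: heap contents = []
push(72): heap contents = [72]
push(66): heap contents = [66, 72]
pop() → 66: heap contents = [72]
push(55): heap contents = [55, 72]
pop() → 55: heap contents = [72]
pop() → 72: heap contents = []
push(35): heap contents = [35]
pop() → 35: heap contents = []
push(26): heap contents = [26]
push(58): heap contents = [26, 58]
push(99): heap contents = [26, 58, 99]
pop() → 26: heap contents = [58, 99]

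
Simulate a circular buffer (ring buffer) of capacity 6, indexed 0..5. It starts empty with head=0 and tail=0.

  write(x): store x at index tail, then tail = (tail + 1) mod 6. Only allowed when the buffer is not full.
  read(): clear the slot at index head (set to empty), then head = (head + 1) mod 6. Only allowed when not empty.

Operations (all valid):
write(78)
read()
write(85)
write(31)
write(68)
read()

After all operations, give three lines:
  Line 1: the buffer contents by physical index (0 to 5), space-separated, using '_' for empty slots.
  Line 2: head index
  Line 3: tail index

write(78): buf=[78 _ _ _ _ _], head=0, tail=1, size=1
read(): buf=[_ _ _ _ _ _], head=1, tail=1, size=0
write(85): buf=[_ 85 _ _ _ _], head=1, tail=2, size=1
write(31): buf=[_ 85 31 _ _ _], head=1, tail=3, size=2
write(68): buf=[_ 85 31 68 _ _], head=1, tail=4, size=3
read(): buf=[_ _ 31 68 _ _], head=2, tail=4, size=2

Answer: _ _ 31 68 _ _
2
4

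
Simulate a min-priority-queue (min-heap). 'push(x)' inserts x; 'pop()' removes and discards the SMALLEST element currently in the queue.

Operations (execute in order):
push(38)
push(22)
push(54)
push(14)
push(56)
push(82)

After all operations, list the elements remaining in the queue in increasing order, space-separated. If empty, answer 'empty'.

Answer: 14 22 38 54 56 82

Derivation:
push(38): heap contents = [38]
push(22): heap contents = [22, 38]
push(54): heap contents = [22, 38, 54]
push(14): heap contents = [14, 22, 38, 54]
push(56): heap contents = [14, 22, 38, 54, 56]
push(82): heap contents = [14, 22, 38, 54, 56, 82]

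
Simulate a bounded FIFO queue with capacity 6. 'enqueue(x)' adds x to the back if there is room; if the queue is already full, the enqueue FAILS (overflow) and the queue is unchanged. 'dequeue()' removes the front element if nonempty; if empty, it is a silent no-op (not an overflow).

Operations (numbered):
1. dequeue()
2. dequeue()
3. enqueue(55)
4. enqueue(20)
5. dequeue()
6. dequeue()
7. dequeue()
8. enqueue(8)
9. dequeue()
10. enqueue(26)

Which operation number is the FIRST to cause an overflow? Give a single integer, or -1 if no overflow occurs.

Answer: -1

Derivation:
1. dequeue(): empty, no-op, size=0
2. dequeue(): empty, no-op, size=0
3. enqueue(55): size=1
4. enqueue(20): size=2
5. dequeue(): size=1
6. dequeue(): size=0
7. dequeue(): empty, no-op, size=0
8. enqueue(8): size=1
9. dequeue(): size=0
10. enqueue(26): size=1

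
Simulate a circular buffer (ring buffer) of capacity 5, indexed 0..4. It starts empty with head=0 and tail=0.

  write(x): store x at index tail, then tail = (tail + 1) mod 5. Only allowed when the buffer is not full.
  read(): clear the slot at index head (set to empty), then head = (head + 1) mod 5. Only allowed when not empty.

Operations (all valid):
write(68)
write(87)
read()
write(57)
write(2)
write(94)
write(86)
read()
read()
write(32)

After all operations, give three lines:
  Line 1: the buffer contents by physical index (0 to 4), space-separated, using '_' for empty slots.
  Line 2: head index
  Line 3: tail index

Answer: 86 32 _ 2 94
3
2

Derivation:
write(68): buf=[68 _ _ _ _], head=0, tail=1, size=1
write(87): buf=[68 87 _ _ _], head=0, tail=2, size=2
read(): buf=[_ 87 _ _ _], head=1, tail=2, size=1
write(57): buf=[_ 87 57 _ _], head=1, tail=3, size=2
write(2): buf=[_ 87 57 2 _], head=1, tail=4, size=3
write(94): buf=[_ 87 57 2 94], head=1, tail=0, size=4
write(86): buf=[86 87 57 2 94], head=1, tail=1, size=5
read(): buf=[86 _ 57 2 94], head=2, tail=1, size=4
read(): buf=[86 _ _ 2 94], head=3, tail=1, size=3
write(32): buf=[86 32 _ 2 94], head=3, tail=2, size=4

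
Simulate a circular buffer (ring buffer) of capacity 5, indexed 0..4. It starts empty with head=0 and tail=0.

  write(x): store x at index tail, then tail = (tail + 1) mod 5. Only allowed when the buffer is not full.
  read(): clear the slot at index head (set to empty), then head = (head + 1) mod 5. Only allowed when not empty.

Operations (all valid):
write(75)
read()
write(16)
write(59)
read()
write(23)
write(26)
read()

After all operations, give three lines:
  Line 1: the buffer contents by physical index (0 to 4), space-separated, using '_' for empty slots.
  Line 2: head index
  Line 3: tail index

write(75): buf=[75 _ _ _ _], head=0, tail=1, size=1
read(): buf=[_ _ _ _ _], head=1, tail=1, size=0
write(16): buf=[_ 16 _ _ _], head=1, tail=2, size=1
write(59): buf=[_ 16 59 _ _], head=1, tail=3, size=2
read(): buf=[_ _ 59 _ _], head=2, tail=3, size=1
write(23): buf=[_ _ 59 23 _], head=2, tail=4, size=2
write(26): buf=[_ _ 59 23 26], head=2, tail=0, size=3
read(): buf=[_ _ _ 23 26], head=3, tail=0, size=2

Answer: _ _ _ 23 26
3
0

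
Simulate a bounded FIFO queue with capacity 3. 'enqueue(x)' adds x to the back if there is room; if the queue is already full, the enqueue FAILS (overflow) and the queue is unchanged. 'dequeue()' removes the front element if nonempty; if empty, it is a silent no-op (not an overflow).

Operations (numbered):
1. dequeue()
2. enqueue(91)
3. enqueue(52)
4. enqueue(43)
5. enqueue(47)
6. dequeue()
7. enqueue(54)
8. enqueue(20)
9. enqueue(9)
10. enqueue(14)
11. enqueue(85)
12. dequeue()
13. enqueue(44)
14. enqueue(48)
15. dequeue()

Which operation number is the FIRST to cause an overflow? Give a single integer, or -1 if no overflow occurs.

1. dequeue(): empty, no-op, size=0
2. enqueue(91): size=1
3. enqueue(52): size=2
4. enqueue(43): size=3
5. enqueue(47): size=3=cap → OVERFLOW (fail)
6. dequeue(): size=2
7. enqueue(54): size=3
8. enqueue(20): size=3=cap → OVERFLOW (fail)
9. enqueue(9): size=3=cap → OVERFLOW (fail)
10. enqueue(14): size=3=cap → OVERFLOW (fail)
11. enqueue(85): size=3=cap → OVERFLOW (fail)
12. dequeue(): size=2
13. enqueue(44): size=3
14. enqueue(48): size=3=cap → OVERFLOW (fail)
15. dequeue(): size=2

Answer: 5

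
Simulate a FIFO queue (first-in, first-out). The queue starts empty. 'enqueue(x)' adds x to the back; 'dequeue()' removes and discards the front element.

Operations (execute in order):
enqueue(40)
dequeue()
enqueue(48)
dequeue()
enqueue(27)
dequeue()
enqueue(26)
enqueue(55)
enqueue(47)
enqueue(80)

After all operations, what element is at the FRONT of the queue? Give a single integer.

Answer: 26

Derivation:
enqueue(40): queue = [40]
dequeue(): queue = []
enqueue(48): queue = [48]
dequeue(): queue = []
enqueue(27): queue = [27]
dequeue(): queue = []
enqueue(26): queue = [26]
enqueue(55): queue = [26, 55]
enqueue(47): queue = [26, 55, 47]
enqueue(80): queue = [26, 55, 47, 80]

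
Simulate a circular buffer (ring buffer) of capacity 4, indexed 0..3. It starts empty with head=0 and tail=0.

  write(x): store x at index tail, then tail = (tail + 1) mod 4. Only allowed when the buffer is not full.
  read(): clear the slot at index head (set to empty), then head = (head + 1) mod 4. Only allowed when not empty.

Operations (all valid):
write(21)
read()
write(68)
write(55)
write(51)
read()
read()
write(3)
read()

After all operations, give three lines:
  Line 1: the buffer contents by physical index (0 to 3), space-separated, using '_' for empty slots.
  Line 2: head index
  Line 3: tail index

Answer: 3 _ _ _
0
1

Derivation:
write(21): buf=[21 _ _ _], head=0, tail=1, size=1
read(): buf=[_ _ _ _], head=1, tail=1, size=0
write(68): buf=[_ 68 _ _], head=1, tail=2, size=1
write(55): buf=[_ 68 55 _], head=1, tail=3, size=2
write(51): buf=[_ 68 55 51], head=1, tail=0, size=3
read(): buf=[_ _ 55 51], head=2, tail=0, size=2
read(): buf=[_ _ _ 51], head=3, tail=0, size=1
write(3): buf=[3 _ _ 51], head=3, tail=1, size=2
read(): buf=[3 _ _ _], head=0, tail=1, size=1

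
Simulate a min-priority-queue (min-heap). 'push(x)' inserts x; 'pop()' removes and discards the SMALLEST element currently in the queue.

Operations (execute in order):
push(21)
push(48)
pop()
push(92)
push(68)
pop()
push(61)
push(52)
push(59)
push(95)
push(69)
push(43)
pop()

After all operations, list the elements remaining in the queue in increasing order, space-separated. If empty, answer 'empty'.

push(21): heap contents = [21]
push(48): heap contents = [21, 48]
pop() → 21: heap contents = [48]
push(92): heap contents = [48, 92]
push(68): heap contents = [48, 68, 92]
pop() → 48: heap contents = [68, 92]
push(61): heap contents = [61, 68, 92]
push(52): heap contents = [52, 61, 68, 92]
push(59): heap contents = [52, 59, 61, 68, 92]
push(95): heap contents = [52, 59, 61, 68, 92, 95]
push(69): heap contents = [52, 59, 61, 68, 69, 92, 95]
push(43): heap contents = [43, 52, 59, 61, 68, 69, 92, 95]
pop() → 43: heap contents = [52, 59, 61, 68, 69, 92, 95]

Answer: 52 59 61 68 69 92 95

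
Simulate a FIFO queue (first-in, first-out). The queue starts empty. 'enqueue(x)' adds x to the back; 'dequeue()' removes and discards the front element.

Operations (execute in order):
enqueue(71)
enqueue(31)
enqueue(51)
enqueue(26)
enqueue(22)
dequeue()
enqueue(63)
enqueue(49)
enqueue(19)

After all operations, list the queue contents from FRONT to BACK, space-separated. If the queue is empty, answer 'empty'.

Answer: 31 51 26 22 63 49 19

Derivation:
enqueue(71): [71]
enqueue(31): [71, 31]
enqueue(51): [71, 31, 51]
enqueue(26): [71, 31, 51, 26]
enqueue(22): [71, 31, 51, 26, 22]
dequeue(): [31, 51, 26, 22]
enqueue(63): [31, 51, 26, 22, 63]
enqueue(49): [31, 51, 26, 22, 63, 49]
enqueue(19): [31, 51, 26, 22, 63, 49, 19]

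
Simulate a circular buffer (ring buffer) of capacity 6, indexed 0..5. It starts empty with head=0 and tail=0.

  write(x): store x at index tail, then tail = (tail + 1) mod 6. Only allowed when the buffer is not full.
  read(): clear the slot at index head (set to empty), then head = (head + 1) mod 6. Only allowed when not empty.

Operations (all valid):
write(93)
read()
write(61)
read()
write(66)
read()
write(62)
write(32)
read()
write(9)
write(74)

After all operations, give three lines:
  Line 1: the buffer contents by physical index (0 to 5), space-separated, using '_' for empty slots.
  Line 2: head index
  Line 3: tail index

Answer: 74 _ _ _ 32 9
4
1

Derivation:
write(93): buf=[93 _ _ _ _ _], head=0, tail=1, size=1
read(): buf=[_ _ _ _ _ _], head=1, tail=1, size=0
write(61): buf=[_ 61 _ _ _ _], head=1, tail=2, size=1
read(): buf=[_ _ _ _ _ _], head=2, tail=2, size=0
write(66): buf=[_ _ 66 _ _ _], head=2, tail=3, size=1
read(): buf=[_ _ _ _ _ _], head=3, tail=3, size=0
write(62): buf=[_ _ _ 62 _ _], head=3, tail=4, size=1
write(32): buf=[_ _ _ 62 32 _], head=3, tail=5, size=2
read(): buf=[_ _ _ _ 32 _], head=4, tail=5, size=1
write(9): buf=[_ _ _ _ 32 9], head=4, tail=0, size=2
write(74): buf=[74 _ _ _ 32 9], head=4, tail=1, size=3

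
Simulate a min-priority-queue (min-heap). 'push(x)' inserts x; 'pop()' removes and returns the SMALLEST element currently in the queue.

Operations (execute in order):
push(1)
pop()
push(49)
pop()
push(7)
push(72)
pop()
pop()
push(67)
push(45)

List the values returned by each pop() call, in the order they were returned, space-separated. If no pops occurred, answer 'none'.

push(1): heap contents = [1]
pop() → 1: heap contents = []
push(49): heap contents = [49]
pop() → 49: heap contents = []
push(7): heap contents = [7]
push(72): heap contents = [7, 72]
pop() → 7: heap contents = [72]
pop() → 72: heap contents = []
push(67): heap contents = [67]
push(45): heap contents = [45, 67]

Answer: 1 49 7 72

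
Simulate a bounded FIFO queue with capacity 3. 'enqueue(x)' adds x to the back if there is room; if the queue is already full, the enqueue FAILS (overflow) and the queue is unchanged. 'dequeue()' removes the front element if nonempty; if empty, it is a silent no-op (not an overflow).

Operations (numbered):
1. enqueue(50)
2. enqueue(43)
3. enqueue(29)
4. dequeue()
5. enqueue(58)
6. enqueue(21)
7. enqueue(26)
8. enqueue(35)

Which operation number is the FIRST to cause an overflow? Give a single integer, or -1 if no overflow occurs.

Answer: 6

Derivation:
1. enqueue(50): size=1
2. enqueue(43): size=2
3. enqueue(29): size=3
4. dequeue(): size=2
5. enqueue(58): size=3
6. enqueue(21): size=3=cap → OVERFLOW (fail)
7. enqueue(26): size=3=cap → OVERFLOW (fail)
8. enqueue(35): size=3=cap → OVERFLOW (fail)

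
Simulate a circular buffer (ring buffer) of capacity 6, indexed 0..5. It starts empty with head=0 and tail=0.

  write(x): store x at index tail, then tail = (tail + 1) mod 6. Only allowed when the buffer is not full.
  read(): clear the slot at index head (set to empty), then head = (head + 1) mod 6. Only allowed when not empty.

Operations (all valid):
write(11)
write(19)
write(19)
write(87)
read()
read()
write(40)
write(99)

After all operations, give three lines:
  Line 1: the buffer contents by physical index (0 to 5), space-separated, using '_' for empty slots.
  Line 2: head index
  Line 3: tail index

Answer: _ _ 19 87 40 99
2
0

Derivation:
write(11): buf=[11 _ _ _ _ _], head=0, tail=1, size=1
write(19): buf=[11 19 _ _ _ _], head=0, tail=2, size=2
write(19): buf=[11 19 19 _ _ _], head=0, tail=3, size=3
write(87): buf=[11 19 19 87 _ _], head=0, tail=4, size=4
read(): buf=[_ 19 19 87 _ _], head=1, tail=4, size=3
read(): buf=[_ _ 19 87 _ _], head=2, tail=4, size=2
write(40): buf=[_ _ 19 87 40 _], head=2, tail=5, size=3
write(99): buf=[_ _ 19 87 40 99], head=2, tail=0, size=4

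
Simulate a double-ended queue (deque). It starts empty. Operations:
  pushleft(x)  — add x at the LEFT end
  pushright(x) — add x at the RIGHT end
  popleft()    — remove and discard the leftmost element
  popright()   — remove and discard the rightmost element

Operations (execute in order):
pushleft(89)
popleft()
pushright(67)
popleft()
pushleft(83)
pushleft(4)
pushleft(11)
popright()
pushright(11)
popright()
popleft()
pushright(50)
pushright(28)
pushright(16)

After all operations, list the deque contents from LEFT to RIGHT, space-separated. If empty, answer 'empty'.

pushleft(89): [89]
popleft(): []
pushright(67): [67]
popleft(): []
pushleft(83): [83]
pushleft(4): [4, 83]
pushleft(11): [11, 4, 83]
popright(): [11, 4]
pushright(11): [11, 4, 11]
popright(): [11, 4]
popleft(): [4]
pushright(50): [4, 50]
pushright(28): [4, 50, 28]
pushright(16): [4, 50, 28, 16]

Answer: 4 50 28 16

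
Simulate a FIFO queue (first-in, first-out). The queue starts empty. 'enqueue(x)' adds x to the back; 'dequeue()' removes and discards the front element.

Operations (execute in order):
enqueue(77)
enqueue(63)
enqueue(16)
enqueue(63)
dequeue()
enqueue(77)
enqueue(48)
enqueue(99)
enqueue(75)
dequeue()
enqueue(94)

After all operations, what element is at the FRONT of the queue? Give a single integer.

Answer: 16

Derivation:
enqueue(77): queue = [77]
enqueue(63): queue = [77, 63]
enqueue(16): queue = [77, 63, 16]
enqueue(63): queue = [77, 63, 16, 63]
dequeue(): queue = [63, 16, 63]
enqueue(77): queue = [63, 16, 63, 77]
enqueue(48): queue = [63, 16, 63, 77, 48]
enqueue(99): queue = [63, 16, 63, 77, 48, 99]
enqueue(75): queue = [63, 16, 63, 77, 48, 99, 75]
dequeue(): queue = [16, 63, 77, 48, 99, 75]
enqueue(94): queue = [16, 63, 77, 48, 99, 75, 94]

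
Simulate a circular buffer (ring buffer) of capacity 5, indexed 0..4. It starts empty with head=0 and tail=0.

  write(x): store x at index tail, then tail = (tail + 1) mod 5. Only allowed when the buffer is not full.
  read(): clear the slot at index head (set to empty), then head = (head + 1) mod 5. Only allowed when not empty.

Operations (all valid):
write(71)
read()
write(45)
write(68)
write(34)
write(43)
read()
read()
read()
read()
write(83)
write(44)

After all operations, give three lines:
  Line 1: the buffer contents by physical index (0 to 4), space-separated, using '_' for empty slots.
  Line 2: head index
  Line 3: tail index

Answer: 83 44 _ _ _
0
2

Derivation:
write(71): buf=[71 _ _ _ _], head=0, tail=1, size=1
read(): buf=[_ _ _ _ _], head=1, tail=1, size=0
write(45): buf=[_ 45 _ _ _], head=1, tail=2, size=1
write(68): buf=[_ 45 68 _ _], head=1, tail=3, size=2
write(34): buf=[_ 45 68 34 _], head=1, tail=4, size=3
write(43): buf=[_ 45 68 34 43], head=1, tail=0, size=4
read(): buf=[_ _ 68 34 43], head=2, tail=0, size=3
read(): buf=[_ _ _ 34 43], head=3, tail=0, size=2
read(): buf=[_ _ _ _ 43], head=4, tail=0, size=1
read(): buf=[_ _ _ _ _], head=0, tail=0, size=0
write(83): buf=[83 _ _ _ _], head=0, tail=1, size=1
write(44): buf=[83 44 _ _ _], head=0, tail=2, size=2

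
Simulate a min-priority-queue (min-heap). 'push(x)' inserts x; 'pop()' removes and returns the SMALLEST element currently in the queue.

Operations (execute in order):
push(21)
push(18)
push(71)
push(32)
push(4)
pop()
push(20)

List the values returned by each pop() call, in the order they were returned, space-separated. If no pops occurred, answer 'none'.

Answer: 4

Derivation:
push(21): heap contents = [21]
push(18): heap contents = [18, 21]
push(71): heap contents = [18, 21, 71]
push(32): heap contents = [18, 21, 32, 71]
push(4): heap contents = [4, 18, 21, 32, 71]
pop() → 4: heap contents = [18, 21, 32, 71]
push(20): heap contents = [18, 20, 21, 32, 71]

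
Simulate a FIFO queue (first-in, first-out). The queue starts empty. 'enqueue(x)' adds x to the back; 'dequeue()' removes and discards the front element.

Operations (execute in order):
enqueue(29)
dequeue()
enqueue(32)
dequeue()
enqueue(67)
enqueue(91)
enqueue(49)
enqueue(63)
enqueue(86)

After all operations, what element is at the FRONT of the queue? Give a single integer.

enqueue(29): queue = [29]
dequeue(): queue = []
enqueue(32): queue = [32]
dequeue(): queue = []
enqueue(67): queue = [67]
enqueue(91): queue = [67, 91]
enqueue(49): queue = [67, 91, 49]
enqueue(63): queue = [67, 91, 49, 63]
enqueue(86): queue = [67, 91, 49, 63, 86]

Answer: 67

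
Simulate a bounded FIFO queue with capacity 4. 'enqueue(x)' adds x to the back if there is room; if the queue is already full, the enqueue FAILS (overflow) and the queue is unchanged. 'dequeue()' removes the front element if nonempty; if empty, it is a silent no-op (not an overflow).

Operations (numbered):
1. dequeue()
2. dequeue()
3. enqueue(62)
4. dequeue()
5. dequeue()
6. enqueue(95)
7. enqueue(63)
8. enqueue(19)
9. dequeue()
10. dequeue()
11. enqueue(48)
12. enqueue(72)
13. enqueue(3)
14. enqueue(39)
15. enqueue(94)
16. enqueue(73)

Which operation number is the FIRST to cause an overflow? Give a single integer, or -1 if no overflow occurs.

Answer: 14

Derivation:
1. dequeue(): empty, no-op, size=0
2. dequeue(): empty, no-op, size=0
3. enqueue(62): size=1
4. dequeue(): size=0
5. dequeue(): empty, no-op, size=0
6. enqueue(95): size=1
7. enqueue(63): size=2
8. enqueue(19): size=3
9. dequeue(): size=2
10. dequeue(): size=1
11. enqueue(48): size=2
12. enqueue(72): size=3
13. enqueue(3): size=4
14. enqueue(39): size=4=cap → OVERFLOW (fail)
15. enqueue(94): size=4=cap → OVERFLOW (fail)
16. enqueue(73): size=4=cap → OVERFLOW (fail)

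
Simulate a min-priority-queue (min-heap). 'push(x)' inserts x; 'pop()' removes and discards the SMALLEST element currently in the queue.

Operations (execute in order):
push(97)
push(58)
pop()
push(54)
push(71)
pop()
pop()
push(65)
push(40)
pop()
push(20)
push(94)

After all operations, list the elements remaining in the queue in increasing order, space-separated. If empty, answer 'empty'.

push(97): heap contents = [97]
push(58): heap contents = [58, 97]
pop() → 58: heap contents = [97]
push(54): heap contents = [54, 97]
push(71): heap contents = [54, 71, 97]
pop() → 54: heap contents = [71, 97]
pop() → 71: heap contents = [97]
push(65): heap contents = [65, 97]
push(40): heap contents = [40, 65, 97]
pop() → 40: heap contents = [65, 97]
push(20): heap contents = [20, 65, 97]
push(94): heap contents = [20, 65, 94, 97]

Answer: 20 65 94 97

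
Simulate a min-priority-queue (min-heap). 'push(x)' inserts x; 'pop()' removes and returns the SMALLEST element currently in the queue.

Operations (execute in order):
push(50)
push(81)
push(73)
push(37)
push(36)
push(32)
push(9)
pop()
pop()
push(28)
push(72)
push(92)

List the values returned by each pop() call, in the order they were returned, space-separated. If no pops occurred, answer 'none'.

Answer: 9 32

Derivation:
push(50): heap contents = [50]
push(81): heap contents = [50, 81]
push(73): heap contents = [50, 73, 81]
push(37): heap contents = [37, 50, 73, 81]
push(36): heap contents = [36, 37, 50, 73, 81]
push(32): heap contents = [32, 36, 37, 50, 73, 81]
push(9): heap contents = [9, 32, 36, 37, 50, 73, 81]
pop() → 9: heap contents = [32, 36, 37, 50, 73, 81]
pop() → 32: heap contents = [36, 37, 50, 73, 81]
push(28): heap contents = [28, 36, 37, 50, 73, 81]
push(72): heap contents = [28, 36, 37, 50, 72, 73, 81]
push(92): heap contents = [28, 36, 37, 50, 72, 73, 81, 92]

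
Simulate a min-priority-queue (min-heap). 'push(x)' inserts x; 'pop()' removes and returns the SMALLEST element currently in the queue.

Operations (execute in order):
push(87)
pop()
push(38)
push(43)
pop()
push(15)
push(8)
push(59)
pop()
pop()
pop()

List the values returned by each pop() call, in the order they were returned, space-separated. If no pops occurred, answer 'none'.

push(87): heap contents = [87]
pop() → 87: heap contents = []
push(38): heap contents = [38]
push(43): heap contents = [38, 43]
pop() → 38: heap contents = [43]
push(15): heap contents = [15, 43]
push(8): heap contents = [8, 15, 43]
push(59): heap contents = [8, 15, 43, 59]
pop() → 8: heap contents = [15, 43, 59]
pop() → 15: heap contents = [43, 59]
pop() → 43: heap contents = [59]

Answer: 87 38 8 15 43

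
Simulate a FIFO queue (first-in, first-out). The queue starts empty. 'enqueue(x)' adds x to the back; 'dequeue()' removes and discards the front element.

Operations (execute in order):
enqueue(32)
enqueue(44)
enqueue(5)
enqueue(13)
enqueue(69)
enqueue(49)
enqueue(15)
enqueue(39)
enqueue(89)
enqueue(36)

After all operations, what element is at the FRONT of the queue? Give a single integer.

Answer: 32

Derivation:
enqueue(32): queue = [32]
enqueue(44): queue = [32, 44]
enqueue(5): queue = [32, 44, 5]
enqueue(13): queue = [32, 44, 5, 13]
enqueue(69): queue = [32, 44, 5, 13, 69]
enqueue(49): queue = [32, 44, 5, 13, 69, 49]
enqueue(15): queue = [32, 44, 5, 13, 69, 49, 15]
enqueue(39): queue = [32, 44, 5, 13, 69, 49, 15, 39]
enqueue(89): queue = [32, 44, 5, 13, 69, 49, 15, 39, 89]
enqueue(36): queue = [32, 44, 5, 13, 69, 49, 15, 39, 89, 36]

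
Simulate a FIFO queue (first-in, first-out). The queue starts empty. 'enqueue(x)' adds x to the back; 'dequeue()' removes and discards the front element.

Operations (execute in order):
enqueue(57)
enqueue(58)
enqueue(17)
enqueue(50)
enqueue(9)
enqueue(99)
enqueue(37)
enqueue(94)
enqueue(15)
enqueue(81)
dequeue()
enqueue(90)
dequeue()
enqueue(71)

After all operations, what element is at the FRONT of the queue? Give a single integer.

enqueue(57): queue = [57]
enqueue(58): queue = [57, 58]
enqueue(17): queue = [57, 58, 17]
enqueue(50): queue = [57, 58, 17, 50]
enqueue(9): queue = [57, 58, 17, 50, 9]
enqueue(99): queue = [57, 58, 17, 50, 9, 99]
enqueue(37): queue = [57, 58, 17, 50, 9, 99, 37]
enqueue(94): queue = [57, 58, 17, 50, 9, 99, 37, 94]
enqueue(15): queue = [57, 58, 17, 50, 9, 99, 37, 94, 15]
enqueue(81): queue = [57, 58, 17, 50, 9, 99, 37, 94, 15, 81]
dequeue(): queue = [58, 17, 50, 9, 99, 37, 94, 15, 81]
enqueue(90): queue = [58, 17, 50, 9, 99, 37, 94, 15, 81, 90]
dequeue(): queue = [17, 50, 9, 99, 37, 94, 15, 81, 90]
enqueue(71): queue = [17, 50, 9, 99, 37, 94, 15, 81, 90, 71]

Answer: 17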